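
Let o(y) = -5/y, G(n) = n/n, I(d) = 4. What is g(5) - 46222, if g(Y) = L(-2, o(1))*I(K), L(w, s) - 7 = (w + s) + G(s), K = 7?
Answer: -46218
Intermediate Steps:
G(n) = 1
L(w, s) = 8 + s + w (L(w, s) = 7 + ((w + s) + 1) = 7 + ((s + w) + 1) = 7 + (1 + s + w) = 8 + s + w)
g(Y) = 4 (g(Y) = (8 - 5/1 - 2)*4 = (8 - 5*1 - 2)*4 = (8 - 5 - 2)*4 = 1*4 = 4)
g(5) - 46222 = 4 - 46222 = -46218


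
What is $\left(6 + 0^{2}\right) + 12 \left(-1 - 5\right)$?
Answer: $-66$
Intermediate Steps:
$\left(6 + 0^{2}\right) + 12 \left(-1 - 5\right) = \left(6 + 0\right) + 12 \left(-1 - 5\right) = 6 + 12 \left(-6\right) = 6 - 72 = -66$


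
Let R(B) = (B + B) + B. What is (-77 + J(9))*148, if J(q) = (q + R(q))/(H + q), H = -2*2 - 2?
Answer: -9620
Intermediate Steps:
H = -6 (H = -4 - 2 = -6)
R(B) = 3*B (R(B) = 2*B + B = 3*B)
J(q) = 4*q/(-6 + q) (J(q) = (q + 3*q)/(-6 + q) = (4*q)/(-6 + q) = 4*q/(-6 + q))
(-77 + J(9))*148 = (-77 + 4*9/(-6 + 9))*148 = (-77 + 4*9/3)*148 = (-77 + 4*9*(⅓))*148 = (-77 + 12)*148 = -65*148 = -9620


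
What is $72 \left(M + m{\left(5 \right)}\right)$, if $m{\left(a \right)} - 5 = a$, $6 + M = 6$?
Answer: $720$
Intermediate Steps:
$M = 0$ ($M = -6 + 6 = 0$)
$m{\left(a \right)} = 5 + a$
$72 \left(M + m{\left(5 \right)}\right) = 72 \left(0 + \left(5 + 5\right)\right) = 72 \left(0 + 10\right) = 72 \cdot 10 = 720$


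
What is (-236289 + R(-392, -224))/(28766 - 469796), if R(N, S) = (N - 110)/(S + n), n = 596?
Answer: 8790001/16406316 ≈ 0.53577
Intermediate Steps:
R(N, S) = (-110 + N)/(596 + S) (R(N, S) = (N - 110)/(S + 596) = (-110 + N)/(596 + S))
(-236289 + R(-392, -224))/(28766 - 469796) = (-236289 + (-110 - 392)/(596 - 224))/(28766 - 469796) = (-236289 - 502/372)/(-441030) = (-236289 + (1/372)*(-502))*(-1/441030) = (-236289 - 251/186)*(-1/441030) = -43950005/186*(-1/441030) = 8790001/16406316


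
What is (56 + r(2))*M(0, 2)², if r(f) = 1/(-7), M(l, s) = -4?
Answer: 6256/7 ≈ 893.71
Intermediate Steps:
r(f) = -⅐ (r(f) = 1*(-⅐) = -⅐)
(56 + r(2))*M(0, 2)² = (56 - ⅐)*(-4)² = (391/7)*16 = 6256/7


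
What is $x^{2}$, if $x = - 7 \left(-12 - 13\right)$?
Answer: $30625$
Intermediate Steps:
$x = 175$ ($x = \left(-7\right) \left(-25\right) = 175$)
$x^{2} = 175^{2} = 30625$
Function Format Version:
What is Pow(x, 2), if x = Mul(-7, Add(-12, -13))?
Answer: 30625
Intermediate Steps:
x = 175 (x = Mul(-7, -25) = 175)
Pow(x, 2) = Pow(175, 2) = 30625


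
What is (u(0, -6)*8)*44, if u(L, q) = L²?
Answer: 0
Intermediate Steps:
(u(0, -6)*8)*44 = (0²*8)*44 = (0*8)*44 = 0*44 = 0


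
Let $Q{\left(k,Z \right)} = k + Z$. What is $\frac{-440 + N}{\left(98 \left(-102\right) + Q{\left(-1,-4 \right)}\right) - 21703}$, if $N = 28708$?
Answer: $- \frac{7067}{7926} \approx -0.89162$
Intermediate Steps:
$Q{\left(k,Z \right)} = Z + k$
$\frac{-440 + N}{\left(98 \left(-102\right) + Q{\left(-1,-4 \right)}\right) - 21703} = \frac{-440 + 28708}{\left(98 \left(-102\right) - 5\right) - 21703} = \frac{28268}{\left(-9996 - 5\right) - 21703} = \frac{28268}{-10001 - 21703} = \frac{28268}{-31704} = 28268 \left(- \frac{1}{31704}\right) = - \frac{7067}{7926}$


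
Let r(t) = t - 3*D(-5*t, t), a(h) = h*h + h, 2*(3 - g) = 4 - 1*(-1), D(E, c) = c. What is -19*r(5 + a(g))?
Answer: 437/2 ≈ 218.50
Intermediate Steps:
g = ½ (g = 3 - (4 - 1*(-1))/2 = 3 - (4 + 1)/2 = 3 - ½*5 = 3 - 5/2 = ½ ≈ 0.50000)
a(h) = h + h² (a(h) = h² + h = h + h²)
r(t) = -2*t (r(t) = t - 3*t = -2*t)
-19*r(5 + a(g)) = -(-38)*(5 + (1 + ½)/2) = -(-38)*(5 + (½)*(3/2)) = -(-38)*(5 + ¾) = -(-38)*23/4 = -19*(-23/2) = 437/2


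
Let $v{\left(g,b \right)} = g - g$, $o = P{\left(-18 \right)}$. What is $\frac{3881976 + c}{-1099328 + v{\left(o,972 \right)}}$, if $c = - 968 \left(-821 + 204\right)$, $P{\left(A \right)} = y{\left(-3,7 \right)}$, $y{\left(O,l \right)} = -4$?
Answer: $- \frac{69988}{17177} \approx -4.0745$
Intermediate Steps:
$P{\left(A \right)} = -4$
$o = -4$
$c = 597256$ ($c = \left(-968\right) \left(-617\right) = 597256$)
$v{\left(g,b \right)} = 0$
$\frac{3881976 + c}{-1099328 + v{\left(o,972 \right)}} = \frac{3881976 + 597256}{-1099328 + 0} = \frac{4479232}{-1099328} = 4479232 \left(- \frac{1}{1099328}\right) = - \frac{69988}{17177}$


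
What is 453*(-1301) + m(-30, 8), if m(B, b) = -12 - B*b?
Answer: -589125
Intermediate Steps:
m(B, b) = -12 - B*b
453*(-1301) + m(-30, 8) = 453*(-1301) + (-12 - 1*(-30)*8) = -589353 + (-12 + 240) = -589353 + 228 = -589125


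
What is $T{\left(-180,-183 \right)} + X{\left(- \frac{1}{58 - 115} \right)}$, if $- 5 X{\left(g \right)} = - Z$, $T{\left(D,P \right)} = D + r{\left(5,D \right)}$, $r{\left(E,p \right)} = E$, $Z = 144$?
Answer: $- \frac{731}{5} \approx -146.2$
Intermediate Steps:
$T{\left(D,P \right)} = 5 + D$ ($T{\left(D,P \right)} = D + 5 = 5 + D$)
$X{\left(g \right)} = \frac{144}{5}$ ($X{\left(g \right)} = - \frac{\left(-1\right) 144}{5} = \left(- \frac{1}{5}\right) \left(-144\right) = \frac{144}{5}$)
$T{\left(-180,-183 \right)} + X{\left(- \frac{1}{58 - 115} \right)} = \left(5 - 180\right) + \frac{144}{5} = -175 + \frac{144}{5} = - \frac{731}{5}$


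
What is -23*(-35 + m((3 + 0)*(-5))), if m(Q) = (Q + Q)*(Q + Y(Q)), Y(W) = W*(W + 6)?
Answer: 83605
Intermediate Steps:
Y(W) = W*(6 + W)
m(Q) = 2*Q*(Q + Q*(6 + Q)) (m(Q) = (Q + Q)*(Q + Q*(6 + Q)) = (2*Q)*(Q + Q*(6 + Q)) = 2*Q*(Q + Q*(6 + Q)))
-23*(-35 + m((3 + 0)*(-5))) = -23*(-35 + 2*((3 + 0)*(-5))²*(7 + (3 + 0)*(-5))) = -23*(-35 + 2*(3*(-5))²*(7 + 3*(-5))) = -23*(-35 + 2*(-15)²*(7 - 15)) = -23*(-35 + 2*225*(-8)) = -23*(-35 - 3600) = -23*(-3635) = 83605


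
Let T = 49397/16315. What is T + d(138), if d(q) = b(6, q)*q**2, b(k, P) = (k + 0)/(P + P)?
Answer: 6803807/16315 ≈ 417.03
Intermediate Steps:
b(k, P) = k/(2*P) (b(k, P) = k/((2*P)) = k*(1/(2*P)) = k/(2*P))
d(q) = 3*q (d(q) = ((1/2)*6/q)*q**2 = (3/q)*q**2 = 3*q)
T = 49397/16315 (T = 49397*(1/16315) = 49397/16315 ≈ 3.0277)
T + d(138) = 49397/16315 + 3*138 = 49397/16315 + 414 = 6803807/16315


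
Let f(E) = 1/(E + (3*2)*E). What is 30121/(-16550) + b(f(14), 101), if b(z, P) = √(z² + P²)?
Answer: -91/50 + √97970405/98 ≈ 99.180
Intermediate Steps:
f(E) = 1/(7*E) (f(E) = 1/(E + 6*E) = 1/(7*E))
b(z, P) = √(P² + z²)
30121/(-16550) + b(f(14), 101) = 30121/(-16550) + √(101² + ((⅐)/14)²) = 30121*(-1/16550) + √(10201 + ((⅐)*(1/14))²) = -91/50 + √(10201 + (1/98)²) = -91/50 + √(10201 + 1/9604) = -91/50 + √(97970405/9604) = -91/50 + √97970405/98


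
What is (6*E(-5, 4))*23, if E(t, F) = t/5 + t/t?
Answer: 0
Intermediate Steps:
E(t, F) = 1 + t/5 (E(t, F) = t*(⅕) + 1 = t/5 + 1 = 1 + t/5)
(6*E(-5, 4))*23 = (6*(1 + (⅕)*(-5)))*23 = (6*(1 - 1))*23 = (6*0)*23 = 0*23 = 0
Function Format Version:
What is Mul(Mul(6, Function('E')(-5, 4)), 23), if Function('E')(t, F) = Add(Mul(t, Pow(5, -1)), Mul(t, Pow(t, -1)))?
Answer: 0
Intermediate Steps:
Function('E')(t, F) = Add(1, Mul(Rational(1, 5), t)) (Function('E')(t, F) = Add(Mul(t, Rational(1, 5)), 1) = Add(Mul(Rational(1, 5), t), 1) = Add(1, Mul(Rational(1, 5), t)))
Mul(Mul(6, Function('E')(-5, 4)), 23) = Mul(Mul(6, Add(1, Mul(Rational(1, 5), -5))), 23) = Mul(Mul(6, Add(1, -1)), 23) = Mul(Mul(6, 0), 23) = Mul(0, 23) = 0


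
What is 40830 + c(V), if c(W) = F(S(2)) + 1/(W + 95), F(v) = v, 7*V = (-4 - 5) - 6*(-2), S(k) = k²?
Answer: 27277119/668 ≈ 40834.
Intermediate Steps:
V = 3/7 (V = ((-4 - 5) - 6*(-2))/7 = (-9 + 12)/7 = (⅐)*3 = 3/7 ≈ 0.42857)
c(W) = 4 + 1/(95 + W) (c(W) = 2² + 1/(W + 95) = 4 + 1/(95 + W))
40830 + c(V) = 40830 + (381 + 4*(3/7))/(95 + 3/7) = 40830 + (381 + 12/7)/(668/7) = 40830 + (7/668)*(2679/7) = 40830 + 2679/668 = 27277119/668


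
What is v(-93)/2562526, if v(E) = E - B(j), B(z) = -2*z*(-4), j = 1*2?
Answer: -109/2562526 ≈ -4.2536e-5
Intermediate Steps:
j = 2
B(z) = 8*z
v(E) = -16 + E (v(E) = E - 8*2 = E - 1*16 = E - 16 = -16 + E)
v(-93)/2562526 = (-16 - 93)/2562526 = -109*1/2562526 = -109/2562526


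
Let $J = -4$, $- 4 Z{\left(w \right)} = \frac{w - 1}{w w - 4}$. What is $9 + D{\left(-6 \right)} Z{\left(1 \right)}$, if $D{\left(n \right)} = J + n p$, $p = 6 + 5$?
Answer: $9$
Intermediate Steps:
$Z{\left(w \right)} = - \frac{-1 + w}{4 \left(-4 + w^{2}\right)}$ ($Z{\left(w \right)} = - \frac{\left(w - 1\right) \frac{1}{w w - 4}}{4} = - \frac{\left(-1 + w\right) \frac{1}{w^{2} - 4}}{4} = - \frac{\left(-1 + w\right) \frac{1}{-4 + w^{2}}}{4} = - \frac{\frac{1}{-4 + w^{2}} \left(-1 + w\right)}{4} = - \frac{-1 + w}{4 \left(-4 + w^{2}\right)}$)
$p = 11$
$D{\left(n \right)} = -4 + 11 n$ ($D{\left(n \right)} = -4 + n 11 = -4 + 11 n$)
$9 + D{\left(-6 \right)} Z{\left(1 \right)} = 9 + \left(-4 + 11 \left(-6\right)\right) \frac{1 - 1}{4 \left(-4 + 1^{2}\right)} = 9 + \left(-4 - 66\right) \frac{1 - 1}{4 \left(-4 + 1\right)} = 9 - 70 \cdot \frac{1}{4} \frac{1}{-3} \cdot 0 = 9 - 70 \cdot \frac{1}{4} \left(- \frac{1}{3}\right) 0 = 9 - 0 = 9 + 0 = 9$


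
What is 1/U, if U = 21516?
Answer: 1/21516 ≈ 4.6477e-5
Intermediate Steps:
1/U = 1/21516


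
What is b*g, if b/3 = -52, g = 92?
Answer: -14352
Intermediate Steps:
b = -156 (b = 3*(-52) = -156)
b*g = -156*92 = -14352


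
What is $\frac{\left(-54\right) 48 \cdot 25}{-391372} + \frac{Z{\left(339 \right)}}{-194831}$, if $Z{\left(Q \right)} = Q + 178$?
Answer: $\frac{3105677369}{19062849533} \approx 0.16292$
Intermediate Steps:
$Z{\left(Q \right)} = 178 + Q$
$\frac{\left(-54\right) 48 \cdot 25}{-391372} + \frac{Z{\left(339 \right)}}{-194831} = \frac{\left(-54\right) 48 \cdot 25}{-391372} + \frac{178 + 339}{-194831} = \left(-2592\right) 25 \left(- \frac{1}{391372}\right) + 517 \left(- \frac{1}{194831}\right) = \left(-64800\right) \left(- \frac{1}{391372}\right) - \frac{517}{194831} = \frac{16200}{97843} - \frac{517}{194831} = \frac{3105677369}{19062849533}$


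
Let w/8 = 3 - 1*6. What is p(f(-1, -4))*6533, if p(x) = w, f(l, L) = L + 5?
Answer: -156792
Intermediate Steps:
w = -24 (w = 8*(3 - 1*6) = 8*(3 - 6) = 8*(-3) = -24)
f(l, L) = 5 + L
p(x) = -24
p(f(-1, -4))*6533 = -24*6533 = -156792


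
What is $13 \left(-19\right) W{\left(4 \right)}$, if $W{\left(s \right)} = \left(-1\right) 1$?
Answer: $247$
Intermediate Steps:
$W{\left(s \right)} = -1$
$13 \left(-19\right) W{\left(4 \right)} = 13 \left(-19\right) \left(-1\right) = \left(-247\right) \left(-1\right) = 247$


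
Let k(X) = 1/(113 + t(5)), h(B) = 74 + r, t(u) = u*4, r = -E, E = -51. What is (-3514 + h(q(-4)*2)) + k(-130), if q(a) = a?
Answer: -450736/133 ≈ -3389.0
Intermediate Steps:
r = 51 (r = -1*(-51) = 51)
t(u) = 4*u
h(B) = 125 (h(B) = 74 + 51 = 125)
k(X) = 1/133 (k(X) = 1/(113 + 4*5) = 1/(113 + 20) = 1/133)
(-3514 + h(q(-4)*2)) + k(-130) = (-3514 + 125) + 1/133 = -3389 + 1/133 = -450736/133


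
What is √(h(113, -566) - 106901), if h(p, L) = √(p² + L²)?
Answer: √(-106901 + 25*√533) ≈ 326.07*I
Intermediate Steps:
h(p, L) = √(L² + p²)
√(h(113, -566) - 106901) = √(√((-566)² + 113²) - 106901) = √(√(320356 + 12769) - 106901) = √(√333125 - 106901) = √(25*√533 - 106901) = √(-106901 + 25*√533)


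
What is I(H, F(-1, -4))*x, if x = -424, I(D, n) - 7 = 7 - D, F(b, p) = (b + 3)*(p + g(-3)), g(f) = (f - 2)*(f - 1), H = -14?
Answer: -11872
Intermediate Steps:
g(f) = (-1 + f)*(-2 + f) (g(f) = (-2 + f)*(-1 + f) = (-1 + f)*(-2 + f))
F(b, p) = (3 + b)*(20 + p) (F(b, p) = (b + 3)*(p + (2 + (-3)**2 - 3*(-3))) = (3 + b)*(p + (2 + 9 + 9)) = (3 + b)*(p + 20) = (3 + b)*(20 + p))
I(D, n) = 14 - D (I(D, n) = 7 + (7 - D) = 14 - D)
I(H, F(-1, -4))*x = (14 - 1*(-14))*(-424) = (14 + 14)*(-424) = 28*(-424) = -11872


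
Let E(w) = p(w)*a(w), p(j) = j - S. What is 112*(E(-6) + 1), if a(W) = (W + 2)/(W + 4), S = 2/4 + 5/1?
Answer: -2464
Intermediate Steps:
S = 11/2 (S = 2*(1/4) + 5*1 = 1/2 + 5 = 11/2 ≈ 5.5000)
p(j) = -11/2 + j (p(j) = j - 1*11/2 = j - 11/2 = -11/2 + j)
a(W) = (2 + W)/(4 + W)
E(w) = (2 + w)*(-11/2 + w)/(4 + w) (E(w) = (-11/2 + w)*((2 + w)/(4 + w)) = (2 + w)*(-11/2 + w)/(4 + w))
112*(E(-6) + 1) = 112*((-11 + 2*(-6))*(2 - 6)/(2*(4 - 6)) + 1) = 112*((1/2)*(-11 - 12)*(-4)/(-2) + 1) = 112*((1/2)*(-1/2)*(-23)*(-4) + 1) = 112*(-23 + 1) = 112*(-22) = -2464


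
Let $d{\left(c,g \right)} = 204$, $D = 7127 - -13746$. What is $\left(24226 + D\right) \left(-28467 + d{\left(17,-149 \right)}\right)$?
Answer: $-1274633037$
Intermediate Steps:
$D = 20873$ ($D = 7127 + 13746 = 20873$)
$\left(24226 + D\right) \left(-28467 + d{\left(17,-149 \right)}\right) = \left(24226 + 20873\right) \left(-28467 + 204\right) = 45099 \left(-28263\right) = -1274633037$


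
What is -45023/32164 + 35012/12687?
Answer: 50447197/37096788 ≈ 1.3599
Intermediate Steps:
-45023/32164 + 35012/12687 = -45023*1/32164 + 35012*(1/12687) = -4093/2924 + 35012/12687 = 50447197/37096788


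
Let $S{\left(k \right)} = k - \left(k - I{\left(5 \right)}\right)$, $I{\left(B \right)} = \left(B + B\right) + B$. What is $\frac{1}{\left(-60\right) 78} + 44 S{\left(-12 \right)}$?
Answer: $\frac{3088799}{4680} \approx 660.0$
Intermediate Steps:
$I{\left(B \right)} = 3 B$ ($I{\left(B \right)} = 2 B + B = 3 B$)
$S{\left(k \right)} = 15$ ($S{\left(k \right)} = k - \left(-15 + k\right) = 15$)
$\frac{1}{\left(-60\right) 78} + 44 S{\left(-12 \right)} = \frac{1}{\left(-60\right) 78} + 44 \cdot 15 = \left(- \frac{1}{60}\right) \frac{1}{78} + 660 = - \frac{1}{4680} + 660 = \frac{3088799}{4680}$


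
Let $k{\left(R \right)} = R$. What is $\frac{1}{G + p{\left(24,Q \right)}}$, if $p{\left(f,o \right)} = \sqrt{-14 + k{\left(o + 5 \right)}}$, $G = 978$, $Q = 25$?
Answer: $\frac{1}{982} \approx 0.0010183$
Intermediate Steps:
$p{\left(f,o \right)} = \sqrt{-9 + o}$ ($p{\left(f,o \right)} = \sqrt{-14 + \left(o + 5\right)} = \sqrt{-14 + \left(5 + o\right)} = \sqrt{-9 + o}$)
$\frac{1}{G + p{\left(24,Q \right)}} = \frac{1}{978 + \sqrt{-9 + 25}} = \frac{1}{978 + \sqrt{16}} = \frac{1}{978 + 4} = \frac{1}{982}$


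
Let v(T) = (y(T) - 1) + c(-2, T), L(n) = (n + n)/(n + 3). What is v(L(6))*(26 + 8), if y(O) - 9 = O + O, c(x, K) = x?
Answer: 884/3 ≈ 294.67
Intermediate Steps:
L(n) = 2*n/(3 + n) (L(n) = (2*n)/(3 + n) = 2*n/(3 + n))
y(O) = 9 + 2*O (y(O) = 9 + (O + O) = 9 + 2*O)
v(T) = 6 + 2*T (v(T) = ((9 + 2*T) - 1) - 2 = (8 + 2*T) - 2 = 6 + 2*T)
v(L(6))*(26 + 8) = (6 + 2*(2*6/(3 + 6)))*(26 + 8) = (6 + 2*(2*6/9))*34 = (6 + 2*(2*6*(⅑)))*34 = (6 + 2*(4/3))*34 = (6 + 8/3)*34 = (26/3)*34 = 884/3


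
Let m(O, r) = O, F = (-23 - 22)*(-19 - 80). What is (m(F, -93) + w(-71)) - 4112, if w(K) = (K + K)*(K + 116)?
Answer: -6047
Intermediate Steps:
w(K) = 2*K*(116 + K) (w(K) = (2*K)*(116 + K) = 2*K*(116 + K))
F = 4455 (F = -45*(-99) = 4455)
(m(F, -93) + w(-71)) - 4112 = (4455 + 2*(-71)*(116 - 71)) - 4112 = (4455 + 2*(-71)*45) - 4112 = (4455 - 6390) - 4112 = -1935 - 4112 = -6047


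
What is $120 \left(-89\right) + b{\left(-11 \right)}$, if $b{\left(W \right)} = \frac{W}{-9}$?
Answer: $- \frac{96109}{9} \approx -10679.0$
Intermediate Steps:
$b{\left(W \right)} = - \frac{W}{9}$ ($b{\left(W \right)} = W \left(- \frac{1}{9}\right) = - \frac{W}{9}$)
$120 \left(-89\right) + b{\left(-11 \right)} = 120 \left(-89\right) - - \frac{11}{9} = -10680 + \frac{11}{9} = - \frac{96109}{9}$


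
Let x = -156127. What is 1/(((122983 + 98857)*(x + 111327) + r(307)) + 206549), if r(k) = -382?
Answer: -1/9938225833 ≈ -1.0062e-10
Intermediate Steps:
1/(((122983 + 98857)*(x + 111327) + r(307)) + 206549) = 1/(((122983 + 98857)*(-156127 + 111327) - 382) + 206549) = 1/((221840*(-44800) - 382) + 206549) = 1/((-9938432000 - 382) + 206549) = 1/(-9938432382 + 206549) = 1/(-9938225833) = -1/9938225833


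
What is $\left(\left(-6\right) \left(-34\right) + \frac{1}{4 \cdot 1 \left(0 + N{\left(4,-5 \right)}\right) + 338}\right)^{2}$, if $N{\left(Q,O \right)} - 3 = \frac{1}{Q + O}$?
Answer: $\frac{4982242225}{119716} \approx 41617.0$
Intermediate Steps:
$N{\left(Q,O \right)} = 3 + \frac{1}{O + Q}$ ($N{\left(Q,O \right)} = 3 + \frac{1}{Q + O} = 3 + \frac{1}{O + Q}$)
$\left(\left(-6\right) \left(-34\right) + \frac{1}{4 \cdot 1 \left(0 + N{\left(4,-5 \right)}\right) + 338}\right)^{2} = \left(\left(-6\right) \left(-34\right) + \frac{1}{4 \cdot 1 \left(0 + \frac{1 + 3 \left(-5\right) + 3 \cdot 4}{-5 + 4}\right) + 338}\right)^{2} = \left(204 + \frac{1}{4 \left(0 + \frac{1 - 15 + 12}{-1}\right) + 338}\right)^{2} = \left(204 + \frac{1}{4 \left(0 - -2\right) + 338}\right)^{2} = \left(204 + \frac{1}{4 \left(0 + 2\right) + 338}\right)^{2} = \left(204 + \frac{1}{4 \cdot 2 + 338}\right)^{2} = \left(204 + \frac{1}{8 + 338}\right)^{2} = \left(204 + \frac{1}{346}\right)^{2} = \left(\frac{70585}{346}\right)^{2} = \frac{4982242225}{119716}$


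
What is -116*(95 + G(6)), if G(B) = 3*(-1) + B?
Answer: -11368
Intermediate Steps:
G(B) = -3 + B
-116*(95 + G(6)) = -116*(95 + (-3 + 6)) = -116*(95 + 3) = -116*98 = -11368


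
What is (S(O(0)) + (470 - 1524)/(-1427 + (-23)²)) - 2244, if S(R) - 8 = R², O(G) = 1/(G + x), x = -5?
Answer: -25085476/11225 ≈ -2234.8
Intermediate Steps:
O(G) = 1/(-5 + G) (O(G) = 1/(G - 5) = 1/(-5 + G))
S(R) = 8 + R²
(S(O(0)) + (470 - 1524)/(-1427 + (-23)²)) - 2244 = ((8 + (1/(-5 + 0))²) + (470 - 1524)/(-1427 + (-23)²)) - 2244 = ((8 + (1/(-5))²) - 1054/(-1427 + 529)) - 2244 = ((8 + (-⅕)²) - 1054/(-898)) - 2244 = ((8 + 1/25) - 1054*(-1/898)) - 2244 = (201/25 + 527/449) - 2244 = 103424/11225 - 2244 = -25085476/11225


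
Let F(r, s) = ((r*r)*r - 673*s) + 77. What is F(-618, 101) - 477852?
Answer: -236574780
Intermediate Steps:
F(r, s) = 77 + r**3 - 673*s (F(r, s) = (r**2*r - 673*s) + 77 = (r**3 - 673*s) + 77 = 77 + r**3 - 673*s)
F(-618, 101) - 477852 = (77 + (-618)**3 - 673*101) - 477852 = (77 - 236029032 - 67973) - 477852 = -236096928 - 477852 = -236574780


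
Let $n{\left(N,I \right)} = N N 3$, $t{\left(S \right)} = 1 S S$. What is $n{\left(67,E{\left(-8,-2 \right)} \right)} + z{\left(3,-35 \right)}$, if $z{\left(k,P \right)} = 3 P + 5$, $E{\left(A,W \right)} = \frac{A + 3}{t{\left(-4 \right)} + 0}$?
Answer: $13367$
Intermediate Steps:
$t{\left(S \right)} = S^{2}$ ($t{\left(S \right)} = S S = S^{2}$)
$E{\left(A,W \right)} = \frac{3}{16} + \frac{A}{16}$ ($E{\left(A,W \right)} = \frac{A + 3}{\left(-4\right)^{2} + 0} = \frac{3 + A}{16 + 0} = \frac{3 + A}{16} = \left(3 + A\right) \frac{1}{16} = \frac{3}{16} + \frac{A}{16}$)
$n{\left(N,I \right)} = 3 N^{2}$ ($n{\left(N,I \right)} = N^{2} \cdot 3 = 3 N^{2}$)
$z{\left(k,P \right)} = 5 + 3 P$
$n{\left(67,E{\left(-8,-2 \right)} \right)} + z{\left(3,-35 \right)} = 3 \cdot 67^{2} + \left(5 + 3 \left(-35\right)\right) = 3 \cdot 4489 + \left(5 - 105\right) = 13467 - 100 = 13367$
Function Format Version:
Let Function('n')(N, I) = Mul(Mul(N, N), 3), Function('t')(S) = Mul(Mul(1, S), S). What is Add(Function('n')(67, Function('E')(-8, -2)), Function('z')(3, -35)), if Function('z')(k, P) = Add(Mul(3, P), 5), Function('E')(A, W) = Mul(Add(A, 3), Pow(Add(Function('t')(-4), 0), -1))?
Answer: 13367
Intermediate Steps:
Function('t')(S) = Pow(S, 2) (Function('t')(S) = Mul(S, S) = Pow(S, 2))
Function('E')(A, W) = Add(Rational(3, 16), Mul(Rational(1, 16), A)) (Function('E')(A, W) = Mul(Add(A, 3), Pow(Add(Pow(-4, 2), 0), -1)) = Mul(Add(3, A), Pow(Add(16, 0), -1)) = Mul(Add(3, A), Pow(16, -1)) = Mul(Add(3, A), Rational(1, 16)) = Add(Rational(3, 16), Mul(Rational(1, 16), A)))
Function('n')(N, I) = Mul(3, Pow(N, 2)) (Function('n')(N, I) = Mul(Pow(N, 2), 3) = Mul(3, Pow(N, 2)))
Function('z')(k, P) = Add(5, Mul(3, P))
Add(Function('n')(67, Function('E')(-8, -2)), Function('z')(3, -35)) = Add(Mul(3, Pow(67, 2)), Add(5, Mul(3, -35))) = Add(Mul(3, 4489), Add(5, -105)) = Add(13467, -100) = 13367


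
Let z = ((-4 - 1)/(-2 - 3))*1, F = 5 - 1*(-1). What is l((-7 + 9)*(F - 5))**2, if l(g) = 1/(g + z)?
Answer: 1/9 ≈ 0.11111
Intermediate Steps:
F = 6 (F = 5 + 1 = 6)
z = 1 (z = -5/(-5)*1 = -5*(-1/5)*1 = 1*1 = 1)
l(g) = 1/(1 + g) (l(g) = 1/(g + 1) = 1/(1 + g))
l((-7 + 9)*(F - 5))**2 = (1/(1 + (-7 + 9)*(6 - 5)))**2 = (1/(1 + 2*1))**2 = (1/(1 + 2))**2 = (1/3)**2 = 1/9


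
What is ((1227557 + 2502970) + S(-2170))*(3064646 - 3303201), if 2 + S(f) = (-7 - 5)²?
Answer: -889969743295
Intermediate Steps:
S(f) = 142 (S(f) = -2 + (-7 - 5)² = -2 + (-12)² = -2 + 144 = 142)
((1227557 + 2502970) + S(-2170))*(3064646 - 3303201) = ((1227557 + 2502970) + 142)*(3064646 - 3303201) = (3730527 + 142)*(-238555) = 3730669*(-238555) = -889969743295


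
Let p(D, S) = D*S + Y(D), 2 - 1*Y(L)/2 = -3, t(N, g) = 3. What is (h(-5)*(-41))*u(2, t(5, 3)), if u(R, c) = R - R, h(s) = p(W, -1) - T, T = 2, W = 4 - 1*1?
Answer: 0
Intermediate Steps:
W = 3 (W = 4 - 1 = 3)
Y(L) = 10 (Y(L) = 4 - 2*(-3) = 4 + 6 = 10)
p(D, S) = 10 + D*S (p(D, S) = D*S + 10 = 10 + D*S)
h(s) = 5 (h(s) = (10 + 3*(-1)) - 1*2 = (10 - 3) - 2 = 7 - 2 = 5)
u(R, c) = 0
(h(-5)*(-41))*u(2, t(5, 3)) = (5*(-41))*0 = -205*0 = 0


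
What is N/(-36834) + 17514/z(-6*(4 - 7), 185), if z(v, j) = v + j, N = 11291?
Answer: 13118747/152598 ≈ 85.969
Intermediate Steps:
z(v, j) = j + v
N/(-36834) + 17514/z(-6*(4 - 7), 185) = 11291/(-36834) + 17514/(185 - 6*(4 - 7)) = 11291*(-1/36834) + 17514/(185 - 6*(-3)) = -1613/5262 + 17514/(185 + 18) = -1613/5262 + 17514/203 = -1613/5262 + 17514*(1/203) = -1613/5262 + 2502/29 = 13118747/152598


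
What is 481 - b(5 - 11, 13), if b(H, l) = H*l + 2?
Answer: 557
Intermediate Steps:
b(H, l) = 2 + H*l
481 - b(5 - 11, 13) = 481 - (2 + (5 - 11)*13) = 481 - (2 - 6*13) = 481 - (2 - 78) = 481 - 1*(-76) = 481 + 76 = 557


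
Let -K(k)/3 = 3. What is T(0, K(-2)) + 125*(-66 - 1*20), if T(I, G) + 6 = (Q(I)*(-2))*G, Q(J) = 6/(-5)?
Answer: -53888/5 ≈ -10778.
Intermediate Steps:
K(k) = -9 (K(k) = -3*3 = -9)
Q(J) = -6/5 (Q(J) = 6*(-⅕) = -6/5)
T(I, G) = -6 + 12*G/5 (T(I, G) = -6 + (-6/5*(-2))*G = -6 + 12*G/5)
T(0, K(-2)) + 125*(-66 - 1*20) = (-6 + (12/5)*(-9)) + 125*(-66 - 1*20) = (-6 - 108/5) + 125*(-66 - 20) = -138/5 + 125*(-86) = -138/5 - 10750 = -53888/5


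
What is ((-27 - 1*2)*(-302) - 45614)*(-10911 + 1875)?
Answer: 333030816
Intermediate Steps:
((-27 - 1*2)*(-302) - 45614)*(-10911 + 1875) = ((-27 - 2)*(-302) - 45614)*(-9036) = (-29*(-302) - 45614)*(-9036) = (8758 - 45614)*(-9036) = -36856*(-9036) = 333030816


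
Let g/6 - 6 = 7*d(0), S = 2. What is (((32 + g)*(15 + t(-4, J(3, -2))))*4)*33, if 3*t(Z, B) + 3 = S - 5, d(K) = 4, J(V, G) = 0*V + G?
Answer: 404976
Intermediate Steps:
J(V, G) = G (J(V, G) = 0 + G = G)
g = 204 (g = 36 + 6*(7*4) = 36 + 6*28 = 36 + 168 = 204)
t(Z, B) = -2 (t(Z, B) = -1 + (2 - 5)/3 = -1 + (1/3)*(-3) = -1 - 1 = -2)
(((32 + g)*(15 + t(-4, J(3, -2))))*4)*33 = (((32 + 204)*(15 - 2))*4)*33 = ((236*13)*4)*33 = (3068*4)*33 = 12272*33 = 404976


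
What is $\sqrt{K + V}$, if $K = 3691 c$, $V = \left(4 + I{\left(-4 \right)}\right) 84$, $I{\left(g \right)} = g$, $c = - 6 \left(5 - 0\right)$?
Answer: $i \sqrt{110730} \approx 332.76 i$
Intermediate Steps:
$c = -30$ ($c = - 6 \left(5 + 0\right) = \left(-6\right) 5 = -30$)
$V = 0$ ($V = \left(4 - 4\right) 84 = 0 \cdot 84 = 0$)
$K = -110730$ ($K = 3691 \left(-30\right) = -110730$)
$\sqrt{K + V} = \sqrt{-110730 + 0} = \sqrt{-110730} = i \sqrt{110730}$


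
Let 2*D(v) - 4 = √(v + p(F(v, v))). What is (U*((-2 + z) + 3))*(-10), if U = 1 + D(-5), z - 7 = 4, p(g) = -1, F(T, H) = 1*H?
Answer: -360 - 60*I*√6 ≈ -360.0 - 146.97*I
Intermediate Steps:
F(T, H) = H
z = 11 (z = 7 + 4 = 11)
D(v) = 2 + √(-1 + v)/2 (D(v) = 2 + √(v - 1)/2 = 2 + √(-1 + v)/2)
U = 3 + I*√6/2 (U = 1 + (2 + √(-1 - 5)/2) = 1 + (2 + √(-6)/2) = 1 + (2 + (I*√6)/2) = 1 + (2 + I*√6/2) = 3 + I*√6/2 ≈ 3.0 + 1.2247*I)
(U*((-2 + z) + 3))*(-10) = ((3 + I*√6/2)*((-2 + 11) + 3))*(-10) = ((3 + I*√6/2)*(9 + 3))*(-10) = ((3 + I*√6/2)*12)*(-10) = (36 + 6*I*√6)*(-10) = -360 - 60*I*√6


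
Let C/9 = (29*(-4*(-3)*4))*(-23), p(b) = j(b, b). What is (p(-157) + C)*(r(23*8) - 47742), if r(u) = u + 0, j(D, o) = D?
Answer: 13711018958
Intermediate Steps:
r(u) = u
p(b) = b
C = -288144 (C = 9*((29*(-4*(-3)*4))*(-23)) = 9*((29*(12*4))*(-23)) = 9*((29*48)*(-23)) = 9*(1392*(-23)) = 9*(-32016) = -288144)
(p(-157) + C)*(r(23*8) - 47742) = (-157 - 288144)*(23*8 - 47742) = -288301*(184 - 47742) = -288301*(-47558) = 13711018958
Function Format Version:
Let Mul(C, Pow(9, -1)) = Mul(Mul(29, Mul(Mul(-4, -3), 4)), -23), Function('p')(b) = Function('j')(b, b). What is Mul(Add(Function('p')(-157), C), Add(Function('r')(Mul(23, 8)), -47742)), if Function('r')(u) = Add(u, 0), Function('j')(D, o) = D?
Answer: 13711018958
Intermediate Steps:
Function('r')(u) = u
Function('p')(b) = b
C = -288144 (C = Mul(9, Mul(Mul(29, Mul(Mul(-4, -3), 4)), -23)) = Mul(9, Mul(Mul(29, Mul(12, 4)), -23)) = Mul(9, Mul(Mul(29, 48), -23)) = Mul(9, Mul(1392, -23)) = Mul(9, -32016) = -288144)
Mul(Add(Function('p')(-157), C), Add(Function('r')(Mul(23, 8)), -47742)) = Mul(Add(-157, -288144), Add(Mul(23, 8), -47742)) = Mul(-288301, Add(184, -47742)) = Mul(-288301, -47558) = 13711018958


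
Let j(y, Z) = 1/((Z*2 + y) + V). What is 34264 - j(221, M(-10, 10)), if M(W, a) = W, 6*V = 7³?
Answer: 53074930/1549 ≈ 34264.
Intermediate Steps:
V = 343/6 (V = (⅙)*7³ = (⅙)*343 = 343/6 ≈ 57.167)
j(y, Z) = 1/(343/6 + y + 2*Z) (j(y, Z) = 1/((Z*2 + y) + 343/6) = 1/((2*Z + y) + 343/6) = 1/((y + 2*Z) + 343/6) = 1/(343/6 + y + 2*Z))
34264 - j(221, M(-10, 10)) = 34264 - 6/(343 + 6*221 + 12*(-10)) = 34264 - 6/(343 + 1326 - 120) = 34264 - 6/1549 = 53074930/1549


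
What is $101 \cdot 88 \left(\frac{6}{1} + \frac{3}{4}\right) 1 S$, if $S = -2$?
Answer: $-119988$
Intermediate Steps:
$101 \cdot 88 \left(\frac{6}{1} + \frac{3}{4}\right) 1 S = 101 \cdot 88 \left(\frac{6}{1} + \frac{3}{4}\right) 1 \left(-2\right) = 8888 \left(6 \cdot 1 + 3 \cdot \frac{1}{4}\right) 1 \left(-2\right) = 8888 \left(6 + \frac{3}{4}\right) 1 \left(-2\right) = 8888 \cdot \frac{27}{4} \cdot 1 \left(-2\right) = 8888 \cdot \frac{27}{4} \left(-2\right) = 8888 \left(- \frac{27}{2}\right) = -119988$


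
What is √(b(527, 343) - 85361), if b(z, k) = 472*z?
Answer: √163383 ≈ 404.21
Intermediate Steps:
√(b(527, 343) - 85361) = √(472*527 - 85361) = √(248744 - 85361) = √163383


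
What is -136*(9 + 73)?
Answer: -11152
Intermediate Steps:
-136*(9 + 73) = -136*82 = -11152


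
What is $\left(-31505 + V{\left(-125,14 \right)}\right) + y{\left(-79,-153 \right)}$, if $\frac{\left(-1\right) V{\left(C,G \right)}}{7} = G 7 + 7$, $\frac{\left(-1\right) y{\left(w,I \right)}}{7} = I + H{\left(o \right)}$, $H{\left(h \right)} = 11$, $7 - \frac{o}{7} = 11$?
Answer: $-31246$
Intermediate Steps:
$o = -28$ ($o = 49 - 77 = -28$)
$y{\left(w,I \right)} = -77 - 7 I$ ($y{\left(w,I \right)} = - 7 \left(I + 11\right) = - 7 \left(11 + I\right) = -77 - 7 I$)
$V{\left(C,G \right)} = -49 - 49 G$ ($V{\left(C,G \right)} = - 7 \left(G 7 + 7\right) = - 7 \left(7 G + 7\right) = - 7 \left(7 + 7 G\right) = -49 - 49 G$)
$\left(-31505 + V{\left(-125,14 \right)}\right) + y{\left(-79,-153 \right)} = \left(-31505 - 735\right) - -994 = \left(-31505 - 735\right) + \left(-77 + 1071\right) = \left(-31505 - 735\right) + 994 = -32240 + 994 = -31246$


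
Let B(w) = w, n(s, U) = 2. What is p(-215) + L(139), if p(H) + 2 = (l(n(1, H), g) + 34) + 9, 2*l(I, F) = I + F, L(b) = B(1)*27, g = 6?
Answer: 72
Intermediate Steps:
L(b) = 27 (L(b) = 1*27 = 27)
l(I, F) = F/2 + I/2 (l(I, F) = (I + F)/2 = (F + I)/2 = F/2 + I/2)
p(H) = 45 (p(H) = -2 + ((((1/2)*6 + (1/2)*2) + 34) + 9) = -2 + (((3 + 1) + 34) + 9) = -2 + ((4 + 34) + 9) = -2 + (38 + 9) = -2 + 47 = 45)
p(-215) + L(139) = 45 + 27 = 72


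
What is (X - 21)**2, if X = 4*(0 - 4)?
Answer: 1369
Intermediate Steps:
X = -16 (X = 4*(-4) = -16)
(X - 21)**2 = (-16 - 21)**2 = (-37)**2 = 1369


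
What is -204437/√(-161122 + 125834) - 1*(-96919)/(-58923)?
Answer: -96919/58923 + 204437*I*√8822/17644 ≈ -1.6448 + 1088.3*I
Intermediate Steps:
-204437/√(-161122 + 125834) - 1*(-96919)/(-58923) = -204437*(-I*√8822/17644) + 96919*(-1/58923) = -204437*(-I*√8822/17644) - 96919/58923 = -(-204437)*I*√8822/17644 - 96919/58923 = 204437*I*√8822/17644 - 96919/58923 = -96919/58923 + 204437*I*√8822/17644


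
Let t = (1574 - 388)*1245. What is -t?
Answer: -1476570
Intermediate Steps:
t = 1476570 (t = 1186*1245 = 1476570)
-t = -1*1476570 = -1476570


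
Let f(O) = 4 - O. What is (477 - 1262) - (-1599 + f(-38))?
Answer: 772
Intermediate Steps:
(477 - 1262) - (-1599 + f(-38)) = (477 - 1262) - (-1599 + (4 - 1*(-38))) = -785 - (-1599 + (4 + 38)) = -785 - (-1599 + 42) = -785 - 1*(-1557) = -785 + 1557 = 772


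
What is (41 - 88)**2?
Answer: 2209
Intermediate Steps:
(41 - 88)**2 = (-47)**2 = 2209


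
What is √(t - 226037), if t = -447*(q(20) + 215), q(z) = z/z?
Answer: I*√322589 ≈ 567.97*I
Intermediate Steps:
q(z) = 1
t = -96552 (t = -447*(1 + 215) = -447*216 = -96552)
√(t - 226037) = √(-96552 - 226037) = √(-322589) = I*√322589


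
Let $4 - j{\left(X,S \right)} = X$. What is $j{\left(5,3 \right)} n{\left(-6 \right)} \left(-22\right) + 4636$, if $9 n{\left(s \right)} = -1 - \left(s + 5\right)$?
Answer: $4636$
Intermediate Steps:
$j{\left(X,S \right)} = 4 - X$
$n{\left(s \right)} = - \frac{2}{3} - \frac{s}{9}$ ($n{\left(s \right)} = \frac{-1 - \left(s + 5\right)}{9} = \frac{-1 - \left(5 + s\right)}{9} = \frac{-6 - s}{9} = - \frac{2}{3} - \frac{s}{9}$)
$j{\left(5,3 \right)} n{\left(-6 \right)} \left(-22\right) + 4636 = \left(4 - 5\right) \left(- \frac{2}{3} - - \frac{2}{3}\right) \left(-22\right) + 4636 = \left(4 - 5\right) \left(- \frac{2}{3} + \frac{2}{3}\right) \left(-22\right) + 4636 = \left(-1\right) 0 \left(-22\right) + 4636 = 0 \left(-22\right) + 4636 = 0 + 4636 = 4636$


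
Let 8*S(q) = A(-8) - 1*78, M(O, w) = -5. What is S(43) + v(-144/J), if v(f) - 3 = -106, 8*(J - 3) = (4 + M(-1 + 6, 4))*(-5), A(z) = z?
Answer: -455/4 ≈ -113.75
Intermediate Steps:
J = 29/8 (J = 3 + ((4 - 5)*(-5))/8 = 3 + (-1*(-5))/8 = 3 + (1/8)*5 = 3 + 5/8 = 29/8 ≈ 3.6250)
v(f) = -103 (v(f) = 3 - 106 = -103)
S(q) = -43/4 (S(q) = (-8 - 1*78)/8 = (-8 - 78)/8 = (1/8)*(-86) = -43/4)
S(43) + v(-144/J) = -43/4 - 103 = -455/4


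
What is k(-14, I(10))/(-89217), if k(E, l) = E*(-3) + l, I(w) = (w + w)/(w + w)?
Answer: -43/89217 ≈ -0.00048197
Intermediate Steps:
I(w) = 1 (I(w) = (2*w)/((2*w)) = (2*w)*(1/(2*w)) = 1)
k(E, l) = l - 3*E (k(E, l) = -3*E + l = l - 3*E)
k(-14, I(10))/(-89217) = (1 - 3*(-14))/(-89217) = (1 + 42)*(-1/89217) = 43*(-1/89217) = -43/89217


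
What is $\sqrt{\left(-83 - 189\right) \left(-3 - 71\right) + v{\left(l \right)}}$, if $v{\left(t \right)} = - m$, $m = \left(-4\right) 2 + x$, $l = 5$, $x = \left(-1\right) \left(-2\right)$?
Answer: $\sqrt{20134} \approx 141.89$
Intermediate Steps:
$x = 2$
$m = -6$ ($m = \left(-4\right) 2 + 2 = -8 + 2 = -6$)
$v{\left(t \right)} = 6$ ($v{\left(t \right)} = \left(-1\right) \left(-6\right) = 6$)
$\sqrt{\left(-83 - 189\right) \left(-3 - 71\right) + v{\left(l \right)}} = \sqrt{\left(-83 - 189\right) \left(-3 - 71\right) + 6} = \sqrt{\left(-272\right) \left(-74\right) + 6} = \sqrt{20128 + 6} = \sqrt{20134}$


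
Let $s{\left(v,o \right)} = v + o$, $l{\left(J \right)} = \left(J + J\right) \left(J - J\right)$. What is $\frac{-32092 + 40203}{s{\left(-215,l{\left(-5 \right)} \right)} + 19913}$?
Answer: $\frac{8111}{19698} \approx 0.41177$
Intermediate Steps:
$l{\left(J \right)} = 0$ ($l{\left(J \right)} = 2 J 0 = 0$)
$s{\left(v,o \right)} = o + v$
$\frac{-32092 + 40203}{s{\left(-215,l{\left(-5 \right)} \right)} + 19913} = \frac{-32092 + 40203}{\left(0 - 215\right) + 19913} = \frac{8111}{-215 + 19913} = \frac{8111}{19698}$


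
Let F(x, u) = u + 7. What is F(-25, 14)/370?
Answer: 21/370 ≈ 0.056757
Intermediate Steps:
F(x, u) = 7 + u
F(-25, 14)/370 = (7 + 14)/370 = 21*(1/370) = 21/370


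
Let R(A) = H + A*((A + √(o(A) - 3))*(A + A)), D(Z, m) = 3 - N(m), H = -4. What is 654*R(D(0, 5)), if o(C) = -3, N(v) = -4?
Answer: 446028 + 64092*I*√6 ≈ 4.4603e+5 + 1.5699e+5*I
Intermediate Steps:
D(Z, m) = 7 (D(Z, m) = 3 - 1*(-4) = 3 + 4 = 7)
R(A) = -4 + 2*A²*(A + I*√6) (R(A) = -4 + A*((A + √(-3 - 3))*(A + A)) = -4 + A*((A + √(-6))*(2*A)) = -4 + A*((A + I*√6)*(2*A)) = -4 + A*(2*A*(A + I*√6)) = -4 + 2*A²*(A + I*√6))
654*R(D(0, 5)) = 654*(-4 + 2*7³ + 2*I*√6*7²) = 654*(-4 + 2*343 + 2*I*√6*49) = 654*(-4 + 686 + 98*I*√6) = 654*(682 + 98*I*√6) = 446028 + 64092*I*√6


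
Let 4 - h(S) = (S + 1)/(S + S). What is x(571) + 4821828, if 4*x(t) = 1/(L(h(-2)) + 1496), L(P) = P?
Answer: 28926146173/5999 ≈ 4.8218e+6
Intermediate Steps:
h(S) = 4 - (1 + S)/(2*S) (h(S) = 4 - (S + 1)/(S + S) = 4 - (1 + S)/(2*S))
x(t) = 1/5999 (x(t) = 1/(4*((½)*(-1 + 7*(-2))/(-2) + 1496)) = 1/(4*((½)*(-½)*(-1 - 14) + 1496)) = 1/(4*((½)*(-½)*(-15) + 1496)) = 1/(4*(15/4 + 1496)) = 1/(4*(5999/4)) = (¼)*(4/5999) = 1/5999)
x(571) + 4821828 = 1/5999 + 4821828 = 28926146173/5999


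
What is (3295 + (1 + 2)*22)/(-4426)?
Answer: -3361/4426 ≈ -0.75938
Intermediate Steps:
(3295 + (1 + 2)*22)/(-4426) = (3295 + 3*22)*(-1/4426) = (3295 + 66)*(-1/4426) = 3361*(-1/4426) = -3361/4426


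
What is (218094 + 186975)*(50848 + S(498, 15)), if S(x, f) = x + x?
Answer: 21000397236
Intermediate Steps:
S(x, f) = 2*x
(218094 + 186975)*(50848 + S(498, 15)) = (218094 + 186975)*(50848 + 2*498) = 405069*(50848 + 996) = 405069*51844 = 21000397236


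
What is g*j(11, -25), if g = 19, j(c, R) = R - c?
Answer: -684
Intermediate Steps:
g*j(11, -25) = 19*(-25 - 1*11) = 19*(-25 - 11) = 19*(-36) = -684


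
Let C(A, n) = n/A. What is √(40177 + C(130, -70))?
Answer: √6789822/13 ≈ 200.44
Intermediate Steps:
√(40177 + C(130, -70)) = √(40177 - 70/130) = √(40177 - 70*1/130) = √(40177 - 7/13) = √(522294/13) = √6789822/13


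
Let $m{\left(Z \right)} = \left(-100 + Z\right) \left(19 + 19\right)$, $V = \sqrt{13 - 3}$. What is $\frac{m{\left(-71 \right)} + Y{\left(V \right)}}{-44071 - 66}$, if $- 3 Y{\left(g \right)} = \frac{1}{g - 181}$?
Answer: $\frac{638447813}{4336592661} - \frac{\sqrt{10}}{4336592661} \approx 0.14722$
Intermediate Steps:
$V = \sqrt{10} \approx 3.1623$
$Y{\left(g \right)} = - \frac{1}{3 \left(-181 + g\right)}$ ($Y{\left(g \right)} = - \frac{1}{3 \left(g - 181\right)} = - \frac{1}{3 \left(-181 + g\right)}$)
$m{\left(Z \right)} = -3800 + 38 Z$ ($m{\left(Z \right)} = \left(-100 + Z\right) 38 = -3800 + 38 Z$)
$\frac{m{\left(-71 \right)} + Y{\left(V \right)}}{-44071 - 66} = \frac{\left(-3800 + 38 \left(-71\right)\right) - \frac{1}{-543 + 3 \sqrt{10}}}{-44071 - 66} = \frac{\left(-3800 - 2698\right) - \frac{1}{-543 + 3 \sqrt{10}}}{-44137} = \left(-6498 - \frac{1}{-543 + 3 \sqrt{10}}\right) \left(- \frac{1}{44137}\right) = \frac{342}{2323} + \frac{1}{44137 \left(-543 + 3 \sqrt{10}\right)}$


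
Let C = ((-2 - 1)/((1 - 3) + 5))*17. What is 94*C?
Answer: -1598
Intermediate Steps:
C = -17 (C = -3/(-2 + 5)*17 = -3/3*17 = -3*⅓*17 = -1*17 = -17)
94*C = 94*(-17) = -1598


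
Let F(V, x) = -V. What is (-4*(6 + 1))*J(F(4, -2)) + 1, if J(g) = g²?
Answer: -447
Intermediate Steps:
(-4*(6 + 1))*J(F(4, -2)) + 1 = (-4*(6 + 1))*(-1*4)² + 1 = -4*7*(-4)² + 1 = -28*16 + 1 = -448 + 1 = -447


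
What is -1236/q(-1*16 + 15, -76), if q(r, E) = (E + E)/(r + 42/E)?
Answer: -18231/1444 ≈ -12.625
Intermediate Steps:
q(r, E) = 2*E/(r + 42/E) (q(r, E) = (2*E)/(r + 42/E) = 2*E/(r + 42/E))
-1236/q(-1*16 + 15, -76) = -(6489/1444 - 309*(-1*16 + 15)/38) = -(6489/1444 - 309*(-16 + 15)/38) = -1236/(2*5776/(42 - 76*(-1))) = -1236/(2*5776/(42 + 76)) = -1236/(2*5776/118) = -1236/(2*5776*(1/118)) = -1236/5776/59 = -1236*59/5776 = -18231/1444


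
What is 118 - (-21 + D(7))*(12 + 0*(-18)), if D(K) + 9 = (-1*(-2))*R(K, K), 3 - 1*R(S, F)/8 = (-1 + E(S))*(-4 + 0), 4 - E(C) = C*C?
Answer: 35230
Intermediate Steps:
E(C) = 4 - C**2 (E(C) = 4 - C*C = 4 - C**2)
R(S, F) = 120 - 32*S**2 (R(S, F) = 24 - 8*(-1 + (4 - S**2))*(-4 + 0) = 24 - 8*(3 - S**2)*(-4) = 24 - 8*(-12 + 4*S**2) = 24 + (96 - 32*S**2) = 120 - 32*S**2)
D(K) = 231 - 64*K**2 (D(K) = -9 + (-1*(-2))*(120 - 32*K**2) = -9 + 2*(120 - 32*K**2) = -9 + (240 - 64*K**2) = 231 - 64*K**2)
118 - (-21 + D(7))*(12 + 0*(-18)) = 118 - (-21 + (231 - 64*7**2))*(12 + 0*(-18)) = 118 - (-21 + (231 - 64*49))*(12 + 0) = 118 - (-21 + (231 - 3136))*12 = 118 - (-21 - 2905)*12 = 118 - (-2926)*12 = 118 - 1*(-35112) = 118 + 35112 = 35230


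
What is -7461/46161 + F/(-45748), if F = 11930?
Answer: -49557031/117320746 ≈ -0.42241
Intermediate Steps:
-7461/46161 + F/(-45748) = -7461/46161 + 11930/(-45748) = -7461*1/46161 + 11930*(-1/45748) = -829/5129 - 5965/22874 = -49557031/117320746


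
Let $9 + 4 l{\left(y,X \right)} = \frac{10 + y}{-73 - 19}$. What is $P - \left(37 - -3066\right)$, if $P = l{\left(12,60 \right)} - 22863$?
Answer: $- \frac{4778169}{184} \approx -25968.0$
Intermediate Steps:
$l{\left(y,X \right)} = - \frac{419}{184} - \frac{y}{368}$ ($l{\left(y,X \right)} = - \frac{9}{4} + \frac{\left(10 + y\right) \frac{1}{-73 - 19}}{4} = - \frac{9}{4} + \frac{\left(10 + y\right) \frac{1}{-92}}{4} = - \frac{9}{4} + \frac{\left(10 + y\right) \left(- \frac{1}{92}\right)}{4} = - \frac{9}{4} + \frac{- \frac{5}{46} - \frac{y}{92}}{4} = - \frac{9}{4} - \left(\frac{5}{184} + \frac{y}{368}\right) = - \frac{419}{184} - \frac{y}{368}$)
$P = - \frac{4207217}{184}$ ($P = \left(- \frac{419}{184} - \frac{3}{92}\right) - 22863 = - \frac{425}{184} - 22863 = - \frac{4207217}{184} \approx -22865.0$)
$P - \left(37 - -3066\right) = - \frac{4207217}{184} - \left(37 - -3066\right) = - \frac{4207217}{184} - \left(37 + 3066\right) = - \frac{4207217}{184} - 3103 = - \frac{4778169}{184}$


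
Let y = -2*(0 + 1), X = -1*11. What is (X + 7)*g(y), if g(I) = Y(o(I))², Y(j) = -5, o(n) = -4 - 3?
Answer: -100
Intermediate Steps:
X = -11
o(n) = -7
y = -2 (y = -2*1 = -2)
g(I) = 25 (g(I) = (-5)² = 25)
(X + 7)*g(y) = (-11 + 7)*25 = -4*25 = -100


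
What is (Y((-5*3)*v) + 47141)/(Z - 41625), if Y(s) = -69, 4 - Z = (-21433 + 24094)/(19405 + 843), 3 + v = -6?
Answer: -953113856/842744669 ≈ -1.1310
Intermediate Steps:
v = -9 (v = -3 - 6 = -9)
Z = 78331/20248 (Z = 4 - (-21433 + 24094)/(19405 + 843) = 4 - 2661/20248 = 78331/20248 ≈ 3.8686)
(Y((-5*3)*v) + 47141)/(Z - 41625) = (-69 + 47141)/(78331/20248 - 41625) = 47072/(-842744669/20248) = 47072*(-20248/842744669) = -953113856/842744669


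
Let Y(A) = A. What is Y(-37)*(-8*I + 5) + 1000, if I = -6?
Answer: -961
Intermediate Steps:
Y(-37)*(-8*I + 5) + 1000 = -37*(-8*(-6) + 5) + 1000 = -37*(48 + 5) + 1000 = -37*53 + 1000 = -1961 + 1000 = -961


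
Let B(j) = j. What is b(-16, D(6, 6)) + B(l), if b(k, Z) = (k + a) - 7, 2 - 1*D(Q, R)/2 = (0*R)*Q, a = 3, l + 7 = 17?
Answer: -10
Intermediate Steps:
l = 10 (l = -7 + 17 = 10)
D(Q, R) = 4 (D(Q, R) = 4 - 2*0*R*Q = 4 - 0*Q = 4 - 2*0 = 4 + 0 = 4)
b(k, Z) = -4 + k (b(k, Z) = (k + 3) - 7 = (3 + k) - 7 = -4 + k)
b(-16, D(6, 6)) + B(l) = (-4 - 16) + 10 = -20 + 10 = -10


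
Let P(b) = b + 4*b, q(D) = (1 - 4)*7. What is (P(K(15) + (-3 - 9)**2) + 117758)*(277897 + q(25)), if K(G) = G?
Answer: 32943033428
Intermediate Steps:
q(D) = -21 (q(D) = -3*7 = -21)
P(b) = 5*b
(P(K(15) + (-3 - 9)**2) + 117758)*(277897 + q(25)) = (5*(15 + (-3 - 9)**2) + 117758)*(277897 - 21) = (5*(15 + (-12)**2) + 117758)*277876 = (5*(15 + 144) + 117758)*277876 = (5*159 + 117758)*277876 = (795 + 117758)*277876 = 118553*277876 = 32943033428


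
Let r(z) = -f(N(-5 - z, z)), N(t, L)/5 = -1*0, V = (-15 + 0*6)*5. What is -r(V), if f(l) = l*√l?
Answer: 0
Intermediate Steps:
V = -75 (V = (-15 + 0)*5 = -15*5 = -75)
N(t, L) = 0 (N(t, L) = 5*(-1*0) = 5*0 = 0)
f(l) = l^(3/2)
r(z) = 0 (r(z) = -0^(3/2) = -1*0 = 0)
-r(V) = -1*0 = 0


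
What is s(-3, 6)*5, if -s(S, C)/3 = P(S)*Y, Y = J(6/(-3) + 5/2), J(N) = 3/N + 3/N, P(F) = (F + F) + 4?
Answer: 360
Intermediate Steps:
P(F) = 4 + 2*F (P(F) = 2*F + 4 = 4 + 2*F)
J(N) = 6/N
Y = 12 (Y = 6/(6/(-3) + 5/2) = 6/(6*(-1/3) + 5*(1/2)) = 6/(-2 + 5/2) = 6/(1/2) = 6*2 = 12)
s(S, C) = -144 - 72*S (s(S, C) = -3*(4 + 2*S)*12 = -3*(48 + 24*S) = -144 - 72*S)
s(-3, 6)*5 = (-144 - 72*(-3))*5 = (-144 + 216)*5 = 72*5 = 360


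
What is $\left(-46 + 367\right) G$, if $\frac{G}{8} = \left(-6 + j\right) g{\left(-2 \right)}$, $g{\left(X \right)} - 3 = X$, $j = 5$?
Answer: $-2568$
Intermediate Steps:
$g{\left(X \right)} = 3 + X$
$G = -8$ ($G = 8 \left(-6 + 5\right) \left(3 - 2\right) = 8 \left(\left(-1\right) 1\right) = 8 \left(-1\right) = -8$)
$\left(-46 + 367\right) G = \left(-46 + 367\right) \left(-8\right) = 321 \left(-8\right) = -2568$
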